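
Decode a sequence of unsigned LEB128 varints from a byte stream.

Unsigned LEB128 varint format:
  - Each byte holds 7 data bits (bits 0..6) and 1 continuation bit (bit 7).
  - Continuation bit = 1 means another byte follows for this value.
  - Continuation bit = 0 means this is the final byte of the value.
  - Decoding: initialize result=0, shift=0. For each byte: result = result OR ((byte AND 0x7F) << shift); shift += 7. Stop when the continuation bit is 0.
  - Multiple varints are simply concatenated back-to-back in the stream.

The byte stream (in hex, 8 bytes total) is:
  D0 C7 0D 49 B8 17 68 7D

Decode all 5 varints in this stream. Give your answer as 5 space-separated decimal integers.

Answer: 222160 73 3000 104 125

Derivation:
  byte[0]=0xD0 cont=1 payload=0x50=80: acc |= 80<<0 -> acc=80 shift=7
  byte[1]=0xC7 cont=1 payload=0x47=71: acc |= 71<<7 -> acc=9168 shift=14
  byte[2]=0x0D cont=0 payload=0x0D=13: acc |= 13<<14 -> acc=222160 shift=21 [end]
Varint 1: bytes[0:3] = D0 C7 0D -> value 222160 (3 byte(s))
  byte[3]=0x49 cont=0 payload=0x49=73: acc |= 73<<0 -> acc=73 shift=7 [end]
Varint 2: bytes[3:4] = 49 -> value 73 (1 byte(s))
  byte[4]=0xB8 cont=1 payload=0x38=56: acc |= 56<<0 -> acc=56 shift=7
  byte[5]=0x17 cont=0 payload=0x17=23: acc |= 23<<7 -> acc=3000 shift=14 [end]
Varint 3: bytes[4:6] = B8 17 -> value 3000 (2 byte(s))
  byte[6]=0x68 cont=0 payload=0x68=104: acc |= 104<<0 -> acc=104 shift=7 [end]
Varint 4: bytes[6:7] = 68 -> value 104 (1 byte(s))
  byte[7]=0x7D cont=0 payload=0x7D=125: acc |= 125<<0 -> acc=125 shift=7 [end]
Varint 5: bytes[7:8] = 7D -> value 125 (1 byte(s))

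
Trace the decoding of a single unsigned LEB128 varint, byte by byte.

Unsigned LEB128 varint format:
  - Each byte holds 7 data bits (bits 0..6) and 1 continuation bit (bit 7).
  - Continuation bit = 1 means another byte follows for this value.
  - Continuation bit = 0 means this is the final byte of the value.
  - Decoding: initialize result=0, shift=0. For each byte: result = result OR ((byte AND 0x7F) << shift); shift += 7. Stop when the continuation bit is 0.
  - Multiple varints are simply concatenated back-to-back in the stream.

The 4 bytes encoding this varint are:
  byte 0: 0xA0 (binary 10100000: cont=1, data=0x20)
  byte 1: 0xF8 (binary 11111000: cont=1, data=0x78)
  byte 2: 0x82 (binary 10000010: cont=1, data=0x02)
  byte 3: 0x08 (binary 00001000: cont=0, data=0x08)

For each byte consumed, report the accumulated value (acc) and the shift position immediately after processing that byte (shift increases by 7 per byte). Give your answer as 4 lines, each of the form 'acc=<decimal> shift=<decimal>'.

byte 0=0xA0: payload=0x20=32, contrib = 32<<0 = 32; acc -> 32, shift -> 7
byte 1=0xF8: payload=0x78=120, contrib = 120<<7 = 15360; acc -> 15392, shift -> 14
byte 2=0x82: payload=0x02=2, contrib = 2<<14 = 32768; acc -> 48160, shift -> 21
byte 3=0x08: payload=0x08=8, contrib = 8<<21 = 16777216; acc -> 16825376, shift -> 28

Answer: acc=32 shift=7
acc=15392 shift=14
acc=48160 shift=21
acc=16825376 shift=28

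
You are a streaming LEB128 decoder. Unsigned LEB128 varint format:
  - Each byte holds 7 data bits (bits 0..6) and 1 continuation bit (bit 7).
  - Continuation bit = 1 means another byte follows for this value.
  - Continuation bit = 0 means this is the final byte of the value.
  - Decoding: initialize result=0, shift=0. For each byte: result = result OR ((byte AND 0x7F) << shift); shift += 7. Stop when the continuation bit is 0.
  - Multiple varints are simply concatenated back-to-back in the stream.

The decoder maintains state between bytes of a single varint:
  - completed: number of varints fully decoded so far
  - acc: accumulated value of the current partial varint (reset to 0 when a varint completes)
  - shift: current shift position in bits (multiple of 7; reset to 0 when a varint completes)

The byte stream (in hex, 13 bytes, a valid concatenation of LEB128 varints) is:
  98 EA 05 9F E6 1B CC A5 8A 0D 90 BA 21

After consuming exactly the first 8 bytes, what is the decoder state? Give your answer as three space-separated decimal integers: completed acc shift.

Answer: 2 4812 14

Derivation:
byte[0]=0x98 cont=1 payload=0x18: acc |= 24<<0 -> completed=0 acc=24 shift=7
byte[1]=0xEA cont=1 payload=0x6A: acc |= 106<<7 -> completed=0 acc=13592 shift=14
byte[2]=0x05 cont=0 payload=0x05: varint #1 complete (value=95512); reset -> completed=1 acc=0 shift=0
byte[3]=0x9F cont=1 payload=0x1F: acc |= 31<<0 -> completed=1 acc=31 shift=7
byte[4]=0xE6 cont=1 payload=0x66: acc |= 102<<7 -> completed=1 acc=13087 shift=14
byte[5]=0x1B cont=0 payload=0x1B: varint #2 complete (value=455455); reset -> completed=2 acc=0 shift=0
byte[6]=0xCC cont=1 payload=0x4C: acc |= 76<<0 -> completed=2 acc=76 shift=7
byte[7]=0xA5 cont=1 payload=0x25: acc |= 37<<7 -> completed=2 acc=4812 shift=14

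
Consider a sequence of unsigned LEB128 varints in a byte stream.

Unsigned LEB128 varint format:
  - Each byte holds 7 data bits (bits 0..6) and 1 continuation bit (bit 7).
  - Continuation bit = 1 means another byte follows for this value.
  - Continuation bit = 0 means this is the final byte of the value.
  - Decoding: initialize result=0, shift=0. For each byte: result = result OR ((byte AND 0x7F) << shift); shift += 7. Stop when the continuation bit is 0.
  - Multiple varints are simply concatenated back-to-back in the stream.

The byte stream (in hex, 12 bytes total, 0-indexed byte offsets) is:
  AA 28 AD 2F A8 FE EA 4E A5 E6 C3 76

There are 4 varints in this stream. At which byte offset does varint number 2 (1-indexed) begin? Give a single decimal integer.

Answer: 2

Derivation:
  byte[0]=0xAA cont=1 payload=0x2A=42: acc |= 42<<0 -> acc=42 shift=7
  byte[1]=0x28 cont=0 payload=0x28=40: acc |= 40<<7 -> acc=5162 shift=14 [end]
Varint 1: bytes[0:2] = AA 28 -> value 5162 (2 byte(s))
  byte[2]=0xAD cont=1 payload=0x2D=45: acc |= 45<<0 -> acc=45 shift=7
  byte[3]=0x2F cont=0 payload=0x2F=47: acc |= 47<<7 -> acc=6061 shift=14 [end]
Varint 2: bytes[2:4] = AD 2F -> value 6061 (2 byte(s))
  byte[4]=0xA8 cont=1 payload=0x28=40: acc |= 40<<0 -> acc=40 shift=7
  byte[5]=0xFE cont=1 payload=0x7E=126: acc |= 126<<7 -> acc=16168 shift=14
  byte[6]=0xEA cont=1 payload=0x6A=106: acc |= 106<<14 -> acc=1752872 shift=21
  byte[7]=0x4E cont=0 payload=0x4E=78: acc |= 78<<21 -> acc=165330728 shift=28 [end]
Varint 3: bytes[4:8] = A8 FE EA 4E -> value 165330728 (4 byte(s))
  byte[8]=0xA5 cont=1 payload=0x25=37: acc |= 37<<0 -> acc=37 shift=7
  byte[9]=0xE6 cont=1 payload=0x66=102: acc |= 102<<7 -> acc=13093 shift=14
  byte[10]=0xC3 cont=1 payload=0x43=67: acc |= 67<<14 -> acc=1110821 shift=21
  byte[11]=0x76 cont=0 payload=0x76=118: acc |= 118<<21 -> acc=248574757 shift=28 [end]
Varint 4: bytes[8:12] = A5 E6 C3 76 -> value 248574757 (4 byte(s))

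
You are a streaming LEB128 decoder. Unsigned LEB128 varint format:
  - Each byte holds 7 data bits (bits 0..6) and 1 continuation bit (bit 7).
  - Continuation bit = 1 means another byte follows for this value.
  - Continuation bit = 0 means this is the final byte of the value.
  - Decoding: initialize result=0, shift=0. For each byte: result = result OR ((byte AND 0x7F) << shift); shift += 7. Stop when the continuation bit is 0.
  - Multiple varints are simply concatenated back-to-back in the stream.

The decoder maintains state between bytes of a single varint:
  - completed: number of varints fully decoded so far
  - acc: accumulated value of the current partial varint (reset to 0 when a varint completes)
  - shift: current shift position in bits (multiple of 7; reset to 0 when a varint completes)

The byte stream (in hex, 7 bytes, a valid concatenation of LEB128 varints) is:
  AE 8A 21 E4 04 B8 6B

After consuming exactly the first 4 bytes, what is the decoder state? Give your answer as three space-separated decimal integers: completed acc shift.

byte[0]=0xAE cont=1 payload=0x2E: acc |= 46<<0 -> completed=0 acc=46 shift=7
byte[1]=0x8A cont=1 payload=0x0A: acc |= 10<<7 -> completed=0 acc=1326 shift=14
byte[2]=0x21 cont=0 payload=0x21: varint #1 complete (value=541998); reset -> completed=1 acc=0 shift=0
byte[3]=0xE4 cont=1 payload=0x64: acc |= 100<<0 -> completed=1 acc=100 shift=7

Answer: 1 100 7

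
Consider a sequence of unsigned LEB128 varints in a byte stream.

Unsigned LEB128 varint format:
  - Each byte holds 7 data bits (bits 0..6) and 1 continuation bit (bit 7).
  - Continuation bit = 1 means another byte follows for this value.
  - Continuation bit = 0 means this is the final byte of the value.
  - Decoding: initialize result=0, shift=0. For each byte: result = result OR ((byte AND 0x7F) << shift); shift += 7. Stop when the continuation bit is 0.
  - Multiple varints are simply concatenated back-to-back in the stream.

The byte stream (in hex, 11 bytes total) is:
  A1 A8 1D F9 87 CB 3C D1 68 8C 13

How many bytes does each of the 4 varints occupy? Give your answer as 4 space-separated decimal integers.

  byte[0]=0xA1 cont=1 payload=0x21=33: acc |= 33<<0 -> acc=33 shift=7
  byte[1]=0xA8 cont=1 payload=0x28=40: acc |= 40<<7 -> acc=5153 shift=14
  byte[2]=0x1D cont=0 payload=0x1D=29: acc |= 29<<14 -> acc=480289 shift=21 [end]
Varint 1: bytes[0:3] = A1 A8 1D -> value 480289 (3 byte(s))
  byte[3]=0xF9 cont=1 payload=0x79=121: acc |= 121<<0 -> acc=121 shift=7
  byte[4]=0x87 cont=1 payload=0x07=7: acc |= 7<<7 -> acc=1017 shift=14
  byte[5]=0xCB cont=1 payload=0x4B=75: acc |= 75<<14 -> acc=1229817 shift=21
  byte[6]=0x3C cont=0 payload=0x3C=60: acc |= 60<<21 -> acc=127058937 shift=28 [end]
Varint 2: bytes[3:7] = F9 87 CB 3C -> value 127058937 (4 byte(s))
  byte[7]=0xD1 cont=1 payload=0x51=81: acc |= 81<<0 -> acc=81 shift=7
  byte[8]=0x68 cont=0 payload=0x68=104: acc |= 104<<7 -> acc=13393 shift=14 [end]
Varint 3: bytes[7:9] = D1 68 -> value 13393 (2 byte(s))
  byte[9]=0x8C cont=1 payload=0x0C=12: acc |= 12<<0 -> acc=12 shift=7
  byte[10]=0x13 cont=0 payload=0x13=19: acc |= 19<<7 -> acc=2444 shift=14 [end]
Varint 4: bytes[9:11] = 8C 13 -> value 2444 (2 byte(s))

Answer: 3 4 2 2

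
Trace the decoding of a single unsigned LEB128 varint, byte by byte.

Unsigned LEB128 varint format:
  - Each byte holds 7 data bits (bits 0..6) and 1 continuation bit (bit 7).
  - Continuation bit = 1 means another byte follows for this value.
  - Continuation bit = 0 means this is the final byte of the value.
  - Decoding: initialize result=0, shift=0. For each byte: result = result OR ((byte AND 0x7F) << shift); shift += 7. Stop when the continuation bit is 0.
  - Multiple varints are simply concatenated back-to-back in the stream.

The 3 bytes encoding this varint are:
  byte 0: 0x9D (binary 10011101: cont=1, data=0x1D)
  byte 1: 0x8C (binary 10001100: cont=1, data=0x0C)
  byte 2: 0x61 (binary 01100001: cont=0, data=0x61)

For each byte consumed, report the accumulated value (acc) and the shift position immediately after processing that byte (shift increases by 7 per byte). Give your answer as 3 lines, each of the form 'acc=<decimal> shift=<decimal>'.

Answer: acc=29 shift=7
acc=1565 shift=14
acc=1590813 shift=21

Derivation:
byte 0=0x9D: payload=0x1D=29, contrib = 29<<0 = 29; acc -> 29, shift -> 7
byte 1=0x8C: payload=0x0C=12, contrib = 12<<7 = 1536; acc -> 1565, shift -> 14
byte 2=0x61: payload=0x61=97, contrib = 97<<14 = 1589248; acc -> 1590813, shift -> 21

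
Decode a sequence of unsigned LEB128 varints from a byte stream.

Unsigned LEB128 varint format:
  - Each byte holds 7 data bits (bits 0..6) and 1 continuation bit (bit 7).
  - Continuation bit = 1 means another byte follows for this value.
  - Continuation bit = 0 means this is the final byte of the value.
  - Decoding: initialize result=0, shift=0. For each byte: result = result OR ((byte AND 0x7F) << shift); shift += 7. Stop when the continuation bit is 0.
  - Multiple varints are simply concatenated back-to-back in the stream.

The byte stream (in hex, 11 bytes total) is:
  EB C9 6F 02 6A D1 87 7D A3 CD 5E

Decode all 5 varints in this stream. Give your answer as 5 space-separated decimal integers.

  byte[0]=0xEB cont=1 payload=0x6B=107: acc |= 107<<0 -> acc=107 shift=7
  byte[1]=0xC9 cont=1 payload=0x49=73: acc |= 73<<7 -> acc=9451 shift=14
  byte[2]=0x6F cont=0 payload=0x6F=111: acc |= 111<<14 -> acc=1828075 shift=21 [end]
Varint 1: bytes[0:3] = EB C9 6F -> value 1828075 (3 byte(s))
  byte[3]=0x02 cont=0 payload=0x02=2: acc |= 2<<0 -> acc=2 shift=7 [end]
Varint 2: bytes[3:4] = 02 -> value 2 (1 byte(s))
  byte[4]=0x6A cont=0 payload=0x6A=106: acc |= 106<<0 -> acc=106 shift=7 [end]
Varint 3: bytes[4:5] = 6A -> value 106 (1 byte(s))
  byte[5]=0xD1 cont=1 payload=0x51=81: acc |= 81<<0 -> acc=81 shift=7
  byte[6]=0x87 cont=1 payload=0x07=7: acc |= 7<<7 -> acc=977 shift=14
  byte[7]=0x7D cont=0 payload=0x7D=125: acc |= 125<<14 -> acc=2048977 shift=21 [end]
Varint 4: bytes[5:8] = D1 87 7D -> value 2048977 (3 byte(s))
  byte[8]=0xA3 cont=1 payload=0x23=35: acc |= 35<<0 -> acc=35 shift=7
  byte[9]=0xCD cont=1 payload=0x4D=77: acc |= 77<<7 -> acc=9891 shift=14
  byte[10]=0x5E cont=0 payload=0x5E=94: acc |= 94<<14 -> acc=1549987 shift=21 [end]
Varint 5: bytes[8:11] = A3 CD 5E -> value 1549987 (3 byte(s))

Answer: 1828075 2 106 2048977 1549987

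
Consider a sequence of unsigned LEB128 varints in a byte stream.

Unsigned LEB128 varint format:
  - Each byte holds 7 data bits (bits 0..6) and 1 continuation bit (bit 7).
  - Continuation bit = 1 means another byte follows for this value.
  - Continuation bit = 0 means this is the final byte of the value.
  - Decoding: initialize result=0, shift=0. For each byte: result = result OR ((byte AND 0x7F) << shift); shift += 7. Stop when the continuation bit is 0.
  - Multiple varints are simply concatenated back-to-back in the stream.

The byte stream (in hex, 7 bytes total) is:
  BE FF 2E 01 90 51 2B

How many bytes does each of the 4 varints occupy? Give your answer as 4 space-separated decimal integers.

  byte[0]=0xBE cont=1 payload=0x3E=62: acc |= 62<<0 -> acc=62 shift=7
  byte[1]=0xFF cont=1 payload=0x7F=127: acc |= 127<<7 -> acc=16318 shift=14
  byte[2]=0x2E cont=0 payload=0x2E=46: acc |= 46<<14 -> acc=769982 shift=21 [end]
Varint 1: bytes[0:3] = BE FF 2E -> value 769982 (3 byte(s))
  byte[3]=0x01 cont=0 payload=0x01=1: acc |= 1<<0 -> acc=1 shift=7 [end]
Varint 2: bytes[3:4] = 01 -> value 1 (1 byte(s))
  byte[4]=0x90 cont=1 payload=0x10=16: acc |= 16<<0 -> acc=16 shift=7
  byte[5]=0x51 cont=0 payload=0x51=81: acc |= 81<<7 -> acc=10384 shift=14 [end]
Varint 3: bytes[4:6] = 90 51 -> value 10384 (2 byte(s))
  byte[6]=0x2B cont=0 payload=0x2B=43: acc |= 43<<0 -> acc=43 shift=7 [end]
Varint 4: bytes[6:7] = 2B -> value 43 (1 byte(s))

Answer: 3 1 2 1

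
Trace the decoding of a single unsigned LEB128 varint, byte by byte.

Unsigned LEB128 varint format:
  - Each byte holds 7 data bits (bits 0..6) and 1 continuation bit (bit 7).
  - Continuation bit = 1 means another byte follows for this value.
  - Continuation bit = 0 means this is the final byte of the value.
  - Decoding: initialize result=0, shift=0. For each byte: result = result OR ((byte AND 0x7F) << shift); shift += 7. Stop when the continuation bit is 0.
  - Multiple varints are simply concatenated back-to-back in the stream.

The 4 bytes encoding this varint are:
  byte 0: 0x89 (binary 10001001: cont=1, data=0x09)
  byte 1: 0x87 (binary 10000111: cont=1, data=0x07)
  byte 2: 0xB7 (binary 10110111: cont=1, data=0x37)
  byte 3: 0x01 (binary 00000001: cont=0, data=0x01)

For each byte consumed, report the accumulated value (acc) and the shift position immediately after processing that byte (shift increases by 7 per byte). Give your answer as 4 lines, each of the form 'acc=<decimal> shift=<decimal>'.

Answer: acc=9 shift=7
acc=905 shift=14
acc=902025 shift=21
acc=2999177 shift=28

Derivation:
byte 0=0x89: payload=0x09=9, contrib = 9<<0 = 9; acc -> 9, shift -> 7
byte 1=0x87: payload=0x07=7, contrib = 7<<7 = 896; acc -> 905, shift -> 14
byte 2=0xB7: payload=0x37=55, contrib = 55<<14 = 901120; acc -> 902025, shift -> 21
byte 3=0x01: payload=0x01=1, contrib = 1<<21 = 2097152; acc -> 2999177, shift -> 28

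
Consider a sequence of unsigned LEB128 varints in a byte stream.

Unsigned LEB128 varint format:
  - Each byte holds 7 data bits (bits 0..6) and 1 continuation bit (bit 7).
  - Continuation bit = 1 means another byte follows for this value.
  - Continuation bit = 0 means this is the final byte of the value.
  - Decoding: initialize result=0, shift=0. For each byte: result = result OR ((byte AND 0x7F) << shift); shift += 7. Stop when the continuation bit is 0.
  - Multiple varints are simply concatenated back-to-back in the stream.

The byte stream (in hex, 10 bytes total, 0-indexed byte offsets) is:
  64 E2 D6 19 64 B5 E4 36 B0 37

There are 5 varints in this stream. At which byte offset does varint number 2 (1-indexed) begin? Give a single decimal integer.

Answer: 1

Derivation:
  byte[0]=0x64 cont=0 payload=0x64=100: acc |= 100<<0 -> acc=100 shift=7 [end]
Varint 1: bytes[0:1] = 64 -> value 100 (1 byte(s))
  byte[1]=0xE2 cont=1 payload=0x62=98: acc |= 98<<0 -> acc=98 shift=7
  byte[2]=0xD6 cont=1 payload=0x56=86: acc |= 86<<7 -> acc=11106 shift=14
  byte[3]=0x19 cont=0 payload=0x19=25: acc |= 25<<14 -> acc=420706 shift=21 [end]
Varint 2: bytes[1:4] = E2 D6 19 -> value 420706 (3 byte(s))
  byte[4]=0x64 cont=0 payload=0x64=100: acc |= 100<<0 -> acc=100 shift=7 [end]
Varint 3: bytes[4:5] = 64 -> value 100 (1 byte(s))
  byte[5]=0xB5 cont=1 payload=0x35=53: acc |= 53<<0 -> acc=53 shift=7
  byte[6]=0xE4 cont=1 payload=0x64=100: acc |= 100<<7 -> acc=12853 shift=14
  byte[7]=0x36 cont=0 payload=0x36=54: acc |= 54<<14 -> acc=897589 shift=21 [end]
Varint 4: bytes[5:8] = B5 E4 36 -> value 897589 (3 byte(s))
  byte[8]=0xB0 cont=1 payload=0x30=48: acc |= 48<<0 -> acc=48 shift=7
  byte[9]=0x37 cont=0 payload=0x37=55: acc |= 55<<7 -> acc=7088 shift=14 [end]
Varint 5: bytes[8:10] = B0 37 -> value 7088 (2 byte(s))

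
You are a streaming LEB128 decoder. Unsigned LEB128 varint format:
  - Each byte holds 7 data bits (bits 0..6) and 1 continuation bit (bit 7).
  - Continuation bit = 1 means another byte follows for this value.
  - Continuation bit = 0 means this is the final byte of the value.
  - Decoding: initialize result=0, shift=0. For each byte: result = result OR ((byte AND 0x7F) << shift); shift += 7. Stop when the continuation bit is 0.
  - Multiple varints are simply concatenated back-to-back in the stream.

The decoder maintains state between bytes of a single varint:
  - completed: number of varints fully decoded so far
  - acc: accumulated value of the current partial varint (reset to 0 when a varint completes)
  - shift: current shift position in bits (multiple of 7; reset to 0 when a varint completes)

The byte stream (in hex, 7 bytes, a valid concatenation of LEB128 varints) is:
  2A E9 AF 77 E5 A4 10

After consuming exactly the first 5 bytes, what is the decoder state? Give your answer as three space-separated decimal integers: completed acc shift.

byte[0]=0x2A cont=0 payload=0x2A: varint #1 complete (value=42); reset -> completed=1 acc=0 shift=0
byte[1]=0xE9 cont=1 payload=0x69: acc |= 105<<0 -> completed=1 acc=105 shift=7
byte[2]=0xAF cont=1 payload=0x2F: acc |= 47<<7 -> completed=1 acc=6121 shift=14
byte[3]=0x77 cont=0 payload=0x77: varint #2 complete (value=1955817); reset -> completed=2 acc=0 shift=0
byte[4]=0xE5 cont=1 payload=0x65: acc |= 101<<0 -> completed=2 acc=101 shift=7

Answer: 2 101 7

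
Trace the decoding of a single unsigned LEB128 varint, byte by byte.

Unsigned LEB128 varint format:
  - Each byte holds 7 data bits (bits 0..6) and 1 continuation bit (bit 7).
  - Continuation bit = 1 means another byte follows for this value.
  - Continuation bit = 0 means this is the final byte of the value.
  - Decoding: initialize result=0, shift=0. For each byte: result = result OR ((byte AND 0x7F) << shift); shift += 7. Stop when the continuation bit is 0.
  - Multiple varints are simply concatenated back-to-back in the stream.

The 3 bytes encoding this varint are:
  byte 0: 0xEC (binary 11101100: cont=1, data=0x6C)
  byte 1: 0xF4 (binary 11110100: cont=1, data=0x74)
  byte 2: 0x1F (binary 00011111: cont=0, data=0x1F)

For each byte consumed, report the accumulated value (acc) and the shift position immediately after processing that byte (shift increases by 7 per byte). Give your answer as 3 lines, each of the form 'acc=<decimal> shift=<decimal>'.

byte 0=0xEC: payload=0x6C=108, contrib = 108<<0 = 108; acc -> 108, shift -> 7
byte 1=0xF4: payload=0x74=116, contrib = 116<<7 = 14848; acc -> 14956, shift -> 14
byte 2=0x1F: payload=0x1F=31, contrib = 31<<14 = 507904; acc -> 522860, shift -> 21

Answer: acc=108 shift=7
acc=14956 shift=14
acc=522860 shift=21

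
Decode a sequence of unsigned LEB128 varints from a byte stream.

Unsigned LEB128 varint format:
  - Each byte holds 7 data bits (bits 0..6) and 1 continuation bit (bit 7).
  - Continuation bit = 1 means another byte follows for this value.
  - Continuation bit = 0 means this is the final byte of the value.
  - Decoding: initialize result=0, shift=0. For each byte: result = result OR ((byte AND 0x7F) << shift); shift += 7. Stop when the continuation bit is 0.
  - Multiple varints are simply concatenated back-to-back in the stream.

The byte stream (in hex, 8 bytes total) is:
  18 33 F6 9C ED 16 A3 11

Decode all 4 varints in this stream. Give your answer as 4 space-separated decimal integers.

  byte[0]=0x18 cont=0 payload=0x18=24: acc |= 24<<0 -> acc=24 shift=7 [end]
Varint 1: bytes[0:1] = 18 -> value 24 (1 byte(s))
  byte[1]=0x33 cont=0 payload=0x33=51: acc |= 51<<0 -> acc=51 shift=7 [end]
Varint 2: bytes[1:2] = 33 -> value 51 (1 byte(s))
  byte[2]=0xF6 cont=1 payload=0x76=118: acc |= 118<<0 -> acc=118 shift=7
  byte[3]=0x9C cont=1 payload=0x1C=28: acc |= 28<<7 -> acc=3702 shift=14
  byte[4]=0xED cont=1 payload=0x6D=109: acc |= 109<<14 -> acc=1789558 shift=21
  byte[5]=0x16 cont=0 payload=0x16=22: acc |= 22<<21 -> acc=47926902 shift=28 [end]
Varint 3: bytes[2:6] = F6 9C ED 16 -> value 47926902 (4 byte(s))
  byte[6]=0xA3 cont=1 payload=0x23=35: acc |= 35<<0 -> acc=35 shift=7
  byte[7]=0x11 cont=0 payload=0x11=17: acc |= 17<<7 -> acc=2211 shift=14 [end]
Varint 4: bytes[6:8] = A3 11 -> value 2211 (2 byte(s))

Answer: 24 51 47926902 2211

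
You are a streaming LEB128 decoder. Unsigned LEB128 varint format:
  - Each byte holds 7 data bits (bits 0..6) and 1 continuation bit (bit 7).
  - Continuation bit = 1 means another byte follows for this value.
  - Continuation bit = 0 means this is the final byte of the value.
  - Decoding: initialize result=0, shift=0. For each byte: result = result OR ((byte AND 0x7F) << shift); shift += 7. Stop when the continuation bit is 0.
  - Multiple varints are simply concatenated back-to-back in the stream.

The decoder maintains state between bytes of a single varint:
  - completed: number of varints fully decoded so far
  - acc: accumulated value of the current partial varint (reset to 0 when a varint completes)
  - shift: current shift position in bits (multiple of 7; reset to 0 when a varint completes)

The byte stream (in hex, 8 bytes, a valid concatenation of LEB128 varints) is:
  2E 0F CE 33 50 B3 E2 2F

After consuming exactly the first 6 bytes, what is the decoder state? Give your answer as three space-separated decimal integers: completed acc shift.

byte[0]=0x2E cont=0 payload=0x2E: varint #1 complete (value=46); reset -> completed=1 acc=0 shift=0
byte[1]=0x0F cont=0 payload=0x0F: varint #2 complete (value=15); reset -> completed=2 acc=0 shift=0
byte[2]=0xCE cont=1 payload=0x4E: acc |= 78<<0 -> completed=2 acc=78 shift=7
byte[3]=0x33 cont=0 payload=0x33: varint #3 complete (value=6606); reset -> completed=3 acc=0 shift=0
byte[4]=0x50 cont=0 payload=0x50: varint #4 complete (value=80); reset -> completed=4 acc=0 shift=0
byte[5]=0xB3 cont=1 payload=0x33: acc |= 51<<0 -> completed=4 acc=51 shift=7

Answer: 4 51 7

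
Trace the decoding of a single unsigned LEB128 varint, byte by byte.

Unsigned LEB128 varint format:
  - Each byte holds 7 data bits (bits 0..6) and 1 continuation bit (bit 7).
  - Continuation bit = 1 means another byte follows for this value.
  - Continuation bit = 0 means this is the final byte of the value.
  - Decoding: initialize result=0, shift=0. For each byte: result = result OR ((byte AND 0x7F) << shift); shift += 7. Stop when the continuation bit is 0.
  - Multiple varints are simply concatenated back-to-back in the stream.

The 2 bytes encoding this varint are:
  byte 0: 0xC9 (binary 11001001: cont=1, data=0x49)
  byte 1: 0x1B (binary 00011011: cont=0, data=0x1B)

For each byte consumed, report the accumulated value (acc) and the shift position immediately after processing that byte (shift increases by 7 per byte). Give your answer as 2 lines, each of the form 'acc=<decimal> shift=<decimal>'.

Answer: acc=73 shift=7
acc=3529 shift=14

Derivation:
byte 0=0xC9: payload=0x49=73, contrib = 73<<0 = 73; acc -> 73, shift -> 7
byte 1=0x1B: payload=0x1B=27, contrib = 27<<7 = 3456; acc -> 3529, shift -> 14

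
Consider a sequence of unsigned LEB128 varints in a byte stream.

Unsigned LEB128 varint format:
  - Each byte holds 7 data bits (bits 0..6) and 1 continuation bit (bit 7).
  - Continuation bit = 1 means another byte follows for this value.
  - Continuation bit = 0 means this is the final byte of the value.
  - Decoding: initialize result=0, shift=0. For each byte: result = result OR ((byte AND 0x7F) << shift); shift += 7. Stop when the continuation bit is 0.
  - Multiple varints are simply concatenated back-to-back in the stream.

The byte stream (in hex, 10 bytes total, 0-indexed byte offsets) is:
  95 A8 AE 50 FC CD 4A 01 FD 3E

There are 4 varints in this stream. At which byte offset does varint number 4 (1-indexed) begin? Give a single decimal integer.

  byte[0]=0x95 cont=1 payload=0x15=21: acc |= 21<<0 -> acc=21 shift=7
  byte[1]=0xA8 cont=1 payload=0x28=40: acc |= 40<<7 -> acc=5141 shift=14
  byte[2]=0xAE cont=1 payload=0x2E=46: acc |= 46<<14 -> acc=758805 shift=21
  byte[3]=0x50 cont=0 payload=0x50=80: acc |= 80<<21 -> acc=168530965 shift=28 [end]
Varint 1: bytes[0:4] = 95 A8 AE 50 -> value 168530965 (4 byte(s))
  byte[4]=0xFC cont=1 payload=0x7C=124: acc |= 124<<0 -> acc=124 shift=7
  byte[5]=0xCD cont=1 payload=0x4D=77: acc |= 77<<7 -> acc=9980 shift=14
  byte[6]=0x4A cont=0 payload=0x4A=74: acc |= 74<<14 -> acc=1222396 shift=21 [end]
Varint 2: bytes[4:7] = FC CD 4A -> value 1222396 (3 byte(s))
  byte[7]=0x01 cont=0 payload=0x01=1: acc |= 1<<0 -> acc=1 shift=7 [end]
Varint 3: bytes[7:8] = 01 -> value 1 (1 byte(s))
  byte[8]=0xFD cont=1 payload=0x7D=125: acc |= 125<<0 -> acc=125 shift=7
  byte[9]=0x3E cont=0 payload=0x3E=62: acc |= 62<<7 -> acc=8061 shift=14 [end]
Varint 4: bytes[8:10] = FD 3E -> value 8061 (2 byte(s))

Answer: 8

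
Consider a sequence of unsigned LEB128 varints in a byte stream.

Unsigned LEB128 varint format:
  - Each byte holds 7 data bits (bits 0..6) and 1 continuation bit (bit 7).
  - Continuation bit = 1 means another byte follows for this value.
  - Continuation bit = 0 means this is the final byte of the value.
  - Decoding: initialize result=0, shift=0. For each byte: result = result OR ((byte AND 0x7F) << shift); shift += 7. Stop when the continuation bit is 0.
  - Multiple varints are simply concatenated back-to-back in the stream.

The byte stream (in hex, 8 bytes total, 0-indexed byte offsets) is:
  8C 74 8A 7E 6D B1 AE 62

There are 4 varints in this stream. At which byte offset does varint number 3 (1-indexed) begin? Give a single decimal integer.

Answer: 4

Derivation:
  byte[0]=0x8C cont=1 payload=0x0C=12: acc |= 12<<0 -> acc=12 shift=7
  byte[1]=0x74 cont=0 payload=0x74=116: acc |= 116<<7 -> acc=14860 shift=14 [end]
Varint 1: bytes[0:2] = 8C 74 -> value 14860 (2 byte(s))
  byte[2]=0x8A cont=1 payload=0x0A=10: acc |= 10<<0 -> acc=10 shift=7
  byte[3]=0x7E cont=0 payload=0x7E=126: acc |= 126<<7 -> acc=16138 shift=14 [end]
Varint 2: bytes[2:4] = 8A 7E -> value 16138 (2 byte(s))
  byte[4]=0x6D cont=0 payload=0x6D=109: acc |= 109<<0 -> acc=109 shift=7 [end]
Varint 3: bytes[4:5] = 6D -> value 109 (1 byte(s))
  byte[5]=0xB1 cont=1 payload=0x31=49: acc |= 49<<0 -> acc=49 shift=7
  byte[6]=0xAE cont=1 payload=0x2E=46: acc |= 46<<7 -> acc=5937 shift=14
  byte[7]=0x62 cont=0 payload=0x62=98: acc |= 98<<14 -> acc=1611569 shift=21 [end]
Varint 4: bytes[5:8] = B1 AE 62 -> value 1611569 (3 byte(s))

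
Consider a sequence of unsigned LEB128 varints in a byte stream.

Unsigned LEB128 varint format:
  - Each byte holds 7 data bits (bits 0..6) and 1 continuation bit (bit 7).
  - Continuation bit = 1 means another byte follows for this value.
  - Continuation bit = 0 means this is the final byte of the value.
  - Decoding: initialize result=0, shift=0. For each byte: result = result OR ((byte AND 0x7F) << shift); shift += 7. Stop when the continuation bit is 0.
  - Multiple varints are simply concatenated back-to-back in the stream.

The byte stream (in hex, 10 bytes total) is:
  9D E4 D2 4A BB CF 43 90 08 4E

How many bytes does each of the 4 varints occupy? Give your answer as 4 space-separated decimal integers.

Answer: 4 3 2 1

Derivation:
  byte[0]=0x9D cont=1 payload=0x1D=29: acc |= 29<<0 -> acc=29 shift=7
  byte[1]=0xE4 cont=1 payload=0x64=100: acc |= 100<<7 -> acc=12829 shift=14
  byte[2]=0xD2 cont=1 payload=0x52=82: acc |= 82<<14 -> acc=1356317 shift=21
  byte[3]=0x4A cont=0 payload=0x4A=74: acc |= 74<<21 -> acc=156545565 shift=28 [end]
Varint 1: bytes[0:4] = 9D E4 D2 4A -> value 156545565 (4 byte(s))
  byte[4]=0xBB cont=1 payload=0x3B=59: acc |= 59<<0 -> acc=59 shift=7
  byte[5]=0xCF cont=1 payload=0x4F=79: acc |= 79<<7 -> acc=10171 shift=14
  byte[6]=0x43 cont=0 payload=0x43=67: acc |= 67<<14 -> acc=1107899 shift=21 [end]
Varint 2: bytes[4:7] = BB CF 43 -> value 1107899 (3 byte(s))
  byte[7]=0x90 cont=1 payload=0x10=16: acc |= 16<<0 -> acc=16 shift=7
  byte[8]=0x08 cont=0 payload=0x08=8: acc |= 8<<7 -> acc=1040 shift=14 [end]
Varint 3: bytes[7:9] = 90 08 -> value 1040 (2 byte(s))
  byte[9]=0x4E cont=0 payload=0x4E=78: acc |= 78<<0 -> acc=78 shift=7 [end]
Varint 4: bytes[9:10] = 4E -> value 78 (1 byte(s))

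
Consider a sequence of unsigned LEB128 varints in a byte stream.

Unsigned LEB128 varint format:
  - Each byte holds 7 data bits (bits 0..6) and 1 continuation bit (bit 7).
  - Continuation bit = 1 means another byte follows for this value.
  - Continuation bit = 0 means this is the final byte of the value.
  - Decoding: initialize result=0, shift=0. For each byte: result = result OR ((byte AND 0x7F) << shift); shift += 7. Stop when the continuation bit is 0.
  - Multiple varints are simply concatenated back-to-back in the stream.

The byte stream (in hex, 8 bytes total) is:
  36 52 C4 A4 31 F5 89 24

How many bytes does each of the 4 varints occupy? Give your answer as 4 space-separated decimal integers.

  byte[0]=0x36 cont=0 payload=0x36=54: acc |= 54<<0 -> acc=54 shift=7 [end]
Varint 1: bytes[0:1] = 36 -> value 54 (1 byte(s))
  byte[1]=0x52 cont=0 payload=0x52=82: acc |= 82<<0 -> acc=82 shift=7 [end]
Varint 2: bytes[1:2] = 52 -> value 82 (1 byte(s))
  byte[2]=0xC4 cont=1 payload=0x44=68: acc |= 68<<0 -> acc=68 shift=7
  byte[3]=0xA4 cont=1 payload=0x24=36: acc |= 36<<7 -> acc=4676 shift=14
  byte[4]=0x31 cont=0 payload=0x31=49: acc |= 49<<14 -> acc=807492 shift=21 [end]
Varint 3: bytes[2:5] = C4 A4 31 -> value 807492 (3 byte(s))
  byte[5]=0xF5 cont=1 payload=0x75=117: acc |= 117<<0 -> acc=117 shift=7
  byte[6]=0x89 cont=1 payload=0x09=9: acc |= 9<<7 -> acc=1269 shift=14
  byte[7]=0x24 cont=0 payload=0x24=36: acc |= 36<<14 -> acc=591093 shift=21 [end]
Varint 4: bytes[5:8] = F5 89 24 -> value 591093 (3 byte(s))

Answer: 1 1 3 3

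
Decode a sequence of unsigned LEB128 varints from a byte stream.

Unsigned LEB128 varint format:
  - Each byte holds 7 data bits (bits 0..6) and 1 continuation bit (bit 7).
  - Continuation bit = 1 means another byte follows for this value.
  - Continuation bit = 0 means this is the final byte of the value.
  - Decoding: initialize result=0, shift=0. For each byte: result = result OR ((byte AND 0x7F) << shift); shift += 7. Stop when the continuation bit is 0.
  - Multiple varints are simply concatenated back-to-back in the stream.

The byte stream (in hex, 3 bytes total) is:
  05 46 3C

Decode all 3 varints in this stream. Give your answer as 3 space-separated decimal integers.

Answer: 5 70 60

Derivation:
  byte[0]=0x05 cont=0 payload=0x05=5: acc |= 5<<0 -> acc=5 shift=7 [end]
Varint 1: bytes[0:1] = 05 -> value 5 (1 byte(s))
  byte[1]=0x46 cont=0 payload=0x46=70: acc |= 70<<0 -> acc=70 shift=7 [end]
Varint 2: bytes[1:2] = 46 -> value 70 (1 byte(s))
  byte[2]=0x3C cont=0 payload=0x3C=60: acc |= 60<<0 -> acc=60 shift=7 [end]
Varint 3: bytes[2:3] = 3C -> value 60 (1 byte(s))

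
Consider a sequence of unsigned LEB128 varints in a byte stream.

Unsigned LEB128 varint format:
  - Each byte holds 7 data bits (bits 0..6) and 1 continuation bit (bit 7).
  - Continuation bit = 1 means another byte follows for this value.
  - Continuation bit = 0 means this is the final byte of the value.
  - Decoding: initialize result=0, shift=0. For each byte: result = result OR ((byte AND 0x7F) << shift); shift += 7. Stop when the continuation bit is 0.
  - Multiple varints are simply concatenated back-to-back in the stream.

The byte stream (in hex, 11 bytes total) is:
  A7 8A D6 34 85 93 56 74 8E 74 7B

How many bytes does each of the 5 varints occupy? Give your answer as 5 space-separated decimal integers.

  byte[0]=0xA7 cont=1 payload=0x27=39: acc |= 39<<0 -> acc=39 shift=7
  byte[1]=0x8A cont=1 payload=0x0A=10: acc |= 10<<7 -> acc=1319 shift=14
  byte[2]=0xD6 cont=1 payload=0x56=86: acc |= 86<<14 -> acc=1410343 shift=21
  byte[3]=0x34 cont=0 payload=0x34=52: acc |= 52<<21 -> acc=110462247 shift=28 [end]
Varint 1: bytes[0:4] = A7 8A D6 34 -> value 110462247 (4 byte(s))
  byte[4]=0x85 cont=1 payload=0x05=5: acc |= 5<<0 -> acc=5 shift=7
  byte[5]=0x93 cont=1 payload=0x13=19: acc |= 19<<7 -> acc=2437 shift=14
  byte[6]=0x56 cont=0 payload=0x56=86: acc |= 86<<14 -> acc=1411461 shift=21 [end]
Varint 2: bytes[4:7] = 85 93 56 -> value 1411461 (3 byte(s))
  byte[7]=0x74 cont=0 payload=0x74=116: acc |= 116<<0 -> acc=116 shift=7 [end]
Varint 3: bytes[7:8] = 74 -> value 116 (1 byte(s))
  byte[8]=0x8E cont=1 payload=0x0E=14: acc |= 14<<0 -> acc=14 shift=7
  byte[9]=0x74 cont=0 payload=0x74=116: acc |= 116<<7 -> acc=14862 shift=14 [end]
Varint 4: bytes[8:10] = 8E 74 -> value 14862 (2 byte(s))
  byte[10]=0x7B cont=0 payload=0x7B=123: acc |= 123<<0 -> acc=123 shift=7 [end]
Varint 5: bytes[10:11] = 7B -> value 123 (1 byte(s))

Answer: 4 3 1 2 1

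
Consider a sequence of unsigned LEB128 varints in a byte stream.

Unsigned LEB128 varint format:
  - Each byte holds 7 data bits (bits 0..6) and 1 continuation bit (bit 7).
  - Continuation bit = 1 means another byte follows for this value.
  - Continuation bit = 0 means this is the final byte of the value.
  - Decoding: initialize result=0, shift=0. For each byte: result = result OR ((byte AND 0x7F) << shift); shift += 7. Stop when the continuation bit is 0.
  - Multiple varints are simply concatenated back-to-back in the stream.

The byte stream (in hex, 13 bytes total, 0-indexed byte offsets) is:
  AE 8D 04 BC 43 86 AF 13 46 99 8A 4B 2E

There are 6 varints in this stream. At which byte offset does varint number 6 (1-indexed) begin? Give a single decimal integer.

Answer: 12

Derivation:
  byte[0]=0xAE cont=1 payload=0x2E=46: acc |= 46<<0 -> acc=46 shift=7
  byte[1]=0x8D cont=1 payload=0x0D=13: acc |= 13<<7 -> acc=1710 shift=14
  byte[2]=0x04 cont=0 payload=0x04=4: acc |= 4<<14 -> acc=67246 shift=21 [end]
Varint 1: bytes[0:3] = AE 8D 04 -> value 67246 (3 byte(s))
  byte[3]=0xBC cont=1 payload=0x3C=60: acc |= 60<<0 -> acc=60 shift=7
  byte[4]=0x43 cont=0 payload=0x43=67: acc |= 67<<7 -> acc=8636 shift=14 [end]
Varint 2: bytes[3:5] = BC 43 -> value 8636 (2 byte(s))
  byte[5]=0x86 cont=1 payload=0x06=6: acc |= 6<<0 -> acc=6 shift=7
  byte[6]=0xAF cont=1 payload=0x2F=47: acc |= 47<<7 -> acc=6022 shift=14
  byte[7]=0x13 cont=0 payload=0x13=19: acc |= 19<<14 -> acc=317318 shift=21 [end]
Varint 3: bytes[5:8] = 86 AF 13 -> value 317318 (3 byte(s))
  byte[8]=0x46 cont=0 payload=0x46=70: acc |= 70<<0 -> acc=70 shift=7 [end]
Varint 4: bytes[8:9] = 46 -> value 70 (1 byte(s))
  byte[9]=0x99 cont=1 payload=0x19=25: acc |= 25<<0 -> acc=25 shift=7
  byte[10]=0x8A cont=1 payload=0x0A=10: acc |= 10<<7 -> acc=1305 shift=14
  byte[11]=0x4B cont=0 payload=0x4B=75: acc |= 75<<14 -> acc=1230105 shift=21 [end]
Varint 5: bytes[9:12] = 99 8A 4B -> value 1230105 (3 byte(s))
  byte[12]=0x2E cont=0 payload=0x2E=46: acc |= 46<<0 -> acc=46 shift=7 [end]
Varint 6: bytes[12:13] = 2E -> value 46 (1 byte(s))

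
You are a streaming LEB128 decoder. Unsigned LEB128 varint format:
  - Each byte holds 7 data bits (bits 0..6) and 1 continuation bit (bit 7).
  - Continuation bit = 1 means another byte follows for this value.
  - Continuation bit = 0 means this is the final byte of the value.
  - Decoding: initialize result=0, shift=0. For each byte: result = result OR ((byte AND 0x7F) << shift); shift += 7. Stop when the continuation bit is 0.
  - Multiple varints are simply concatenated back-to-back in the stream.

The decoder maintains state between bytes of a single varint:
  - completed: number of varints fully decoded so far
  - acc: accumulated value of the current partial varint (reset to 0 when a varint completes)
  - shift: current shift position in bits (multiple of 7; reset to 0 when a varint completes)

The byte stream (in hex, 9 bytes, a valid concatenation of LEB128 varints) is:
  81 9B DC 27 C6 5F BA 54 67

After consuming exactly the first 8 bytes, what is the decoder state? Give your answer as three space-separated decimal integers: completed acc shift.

Answer: 3 0 0

Derivation:
byte[0]=0x81 cont=1 payload=0x01: acc |= 1<<0 -> completed=0 acc=1 shift=7
byte[1]=0x9B cont=1 payload=0x1B: acc |= 27<<7 -> completed=0 acc=3457 shift=14
byte[2]=0xDC cont=1 payload=0x5C: acc |= 92<<14 -> completed=0 acc=1510785 shift=21
byte[3]=0x27 cont=0 payload=0x27: varint #1 complete (value=83299713); reset -> completed=1 acc=0 shift=0
byte[4]=0xC6 cont=1 payload=0x46: acc |= 70<<0 -> completed=1 acc=70 shift=7
byte[5]=0x5F cont=0 payload=0x5F: varint #2 complete (value=12230); reset -> completed=2 acc=0 shift=0
byte[6]=0xBA cont=1 payload=0x3A: acc |= 58<<0 -> completed=2 acc=58 shift=7
byte[7]=0x54 cont=0 payload=0x54: varint #3 complete (value=10810); reset -> completed=3 acc=0 shift=0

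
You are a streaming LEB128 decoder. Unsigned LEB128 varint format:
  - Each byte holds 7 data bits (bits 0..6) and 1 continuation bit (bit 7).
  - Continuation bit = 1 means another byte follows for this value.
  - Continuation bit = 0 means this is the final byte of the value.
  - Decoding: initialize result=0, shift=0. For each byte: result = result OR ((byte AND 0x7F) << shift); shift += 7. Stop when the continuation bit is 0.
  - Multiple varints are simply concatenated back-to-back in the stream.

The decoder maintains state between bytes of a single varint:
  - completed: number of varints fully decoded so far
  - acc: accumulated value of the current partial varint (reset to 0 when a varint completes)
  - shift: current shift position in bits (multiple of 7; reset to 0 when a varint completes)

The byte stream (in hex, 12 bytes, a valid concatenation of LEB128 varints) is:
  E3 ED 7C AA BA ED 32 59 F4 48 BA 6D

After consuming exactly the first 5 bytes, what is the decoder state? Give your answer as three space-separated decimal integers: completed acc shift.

byte[0]=0xE3 cont=1 payload=0x63: acc |= 99<<0 -> completed=0 acc=99 shift=7
byte[1]=0xED cont=1 payload=0x6D: acc |= 109<<7 -> completed=0 acc=14051 shift=14
byte[2]=0x7C cont=0 payload=0x7C: varint #1 complete (value=2045667); reset -> completed=1 acc=0 shift=0
byte[3]=0xAA cont=1 payload=0x2A: acc |= 42<<0 -> completed=1 acc=42 shift=7
byte[4]=0xBA cont=1 payload=0x3A: acc |= 58<<7 -> completed=1 acc=7466 shift=14

Answer: 1 7466 14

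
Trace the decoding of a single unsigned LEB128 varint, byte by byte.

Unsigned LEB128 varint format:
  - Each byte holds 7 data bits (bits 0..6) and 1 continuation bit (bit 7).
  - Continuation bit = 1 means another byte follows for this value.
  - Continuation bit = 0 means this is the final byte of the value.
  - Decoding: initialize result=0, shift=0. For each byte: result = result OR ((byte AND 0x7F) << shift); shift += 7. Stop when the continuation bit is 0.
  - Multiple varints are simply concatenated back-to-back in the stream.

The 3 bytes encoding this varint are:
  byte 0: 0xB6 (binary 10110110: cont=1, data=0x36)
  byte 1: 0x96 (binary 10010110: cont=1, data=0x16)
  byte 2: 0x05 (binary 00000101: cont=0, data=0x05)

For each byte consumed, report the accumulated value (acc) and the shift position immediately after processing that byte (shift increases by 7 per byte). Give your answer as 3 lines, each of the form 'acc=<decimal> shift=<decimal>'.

byte 0=0xB6: payload=0x36=54, contrib = 54<<0 = 54; acc -> 54, shift -> 7
byte 1=0x96: payload=0x16=22, contrib = 22<<7 = 2816; acc -> 2870, shift -> 14
byte 2=0x05: payload=0x05=5, contrib = 5<<14 = 81920; acc -> 84790, shift -> 21

Answer: acc=54 shift=7
acc=2870 shift=14
acc=84790 shift=21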